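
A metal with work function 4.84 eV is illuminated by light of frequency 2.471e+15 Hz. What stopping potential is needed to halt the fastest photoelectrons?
5.3792 V

The stopping potential V_s satisfies: eV_s = KE_max

First, find KE_max using Einstein's equation:
E_photon = hf = (6.626×10⁻³⁴ J·s)(2.471e+15 Hz) = 10.2192 eV
KE_max = E_photon - φ = 10.2192 - 4.84 = 5.3792 eV

Since eV_s = KE_max:
V_s = KE_max/e = 5.3792 V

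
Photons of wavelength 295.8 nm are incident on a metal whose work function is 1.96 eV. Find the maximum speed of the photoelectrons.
8.8598e+05 m/s

First, find the maximum kinetic energy:
E_photon = hc/λ = 4.1915 eV
KE_max = E_photon - φ = 4.1915 - 1.96 = 2.2315 eV

Convert to Joules: KE_max = 2.2315 × 1.602×10⁻¹⁹ J = 3.5752e-19 J

Then use KE = ½mv² to find velocity:
v = √(2·KE/m) = √(2 × 3.5752e-19 J / 9.109e-31 kg)
v = 8.8598e+05 m/s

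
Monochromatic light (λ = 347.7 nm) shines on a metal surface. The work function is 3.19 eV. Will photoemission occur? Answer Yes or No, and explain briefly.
Yes

For photoemission, the photon energy must exceed the work function.

Photon energy: E = hc/λ = 3.5658 eV
Work function: φ = 3.19 eV

Since E_photon (3.5658 eV) > φ (3.19 eV), photoemission WILL occur.
The threshold wavelength is λ₀ = hc/φ = 388.7 nm.
Since 347.7 nm < 388.7 nm, the light has sufficient energy.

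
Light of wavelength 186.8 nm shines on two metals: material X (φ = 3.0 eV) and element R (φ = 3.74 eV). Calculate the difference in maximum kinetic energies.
0.7400 eV

Using KE_max = hc/λ - φ for each metal:

Photon energy: E = hc/λ = 6.6373 eV

For material X (φ₁ = 3.0 eV):
KE₁ = E - φ₁ = 6.6373 - 3.0 = 3.6373 eV

For element R (φ₂ = 3.74 eV):
KE₂ = E - φ₂ = 6.6373 - 3.74 = 2.8973 eV

Difference:
ΔKE = KE₁ - KE₂ = 3.6373 - 2.8973 = 0.7400 eV

Note: The difference equals the difference in work functions: 3.74 - 3.0 = 0.74 eV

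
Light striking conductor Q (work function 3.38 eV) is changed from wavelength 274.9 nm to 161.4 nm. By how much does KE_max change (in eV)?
3.1716 eV

Using Einstein's equation: KE_max = hc/λ - φ

For λ₁ = 274.9 nm:
KE₁ = hc/λ₁ - φ = 4.5102 - 3.38 = 1.1302 eV

For λ₂ = 161.4 nm:
KE₂ = hc/λ₂ - φ = 7.6818 - 3.38 = 4.3018 eV

Change in KE:
ΔKE = KE₂ - KE₁ = 4.3018 - 1.1302 = 3.1716 eV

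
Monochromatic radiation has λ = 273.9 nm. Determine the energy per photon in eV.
4.5266 eV

Using E = hf = hc/λ:

E = hc/λ = (6.626×10⁻³⁴ J·s)(3×10⁸ m/s) / (273.9×10⁻⁹ m)
E = 4.5266 eV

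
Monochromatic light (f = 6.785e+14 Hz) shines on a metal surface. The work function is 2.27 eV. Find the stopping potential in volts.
0.5361 V

The stopping potential V_s satisfies: eV_s = KE_max

First, find KE_max using Einstein's equation:
E_photon = hf = (6.626×10⁻³⁴ J·s)(6.785e+14 Hz) = 2.8061 eV
KE_max = E_photon - φ = 2.8061 - 2.27 = 0.5361 eV

Since eV_s = KE_max:
V_s = KE_max/e = 0.5361 V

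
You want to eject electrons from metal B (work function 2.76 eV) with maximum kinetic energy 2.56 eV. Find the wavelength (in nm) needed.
233.05 nm

From Einstein's equation: KE_max = hc/λ - φ

Rearranging for λ:
hc/λ = KE_max + φ
λ = hc/(KE_max + φ)

Required photon energy:
E_photon = KE_max + φ = 2.56 + 2.76 = 5.32 eV

Required wavelength:
λ = hc/E_photon = (6.626×10⁻³⁴)(3×10⁸) / (5.32 × 1.602×10⁻¹⁹)
λ = 233.05 nm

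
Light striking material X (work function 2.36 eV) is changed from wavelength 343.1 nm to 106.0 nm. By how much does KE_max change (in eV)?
8.0830 eV

Using Einstein's equation: KE_max = hc/λ - φ

For λ₁ = 343.1 nm:
KE₁ = hc/λ₁ - φ = 3.6136 - 2.36 = 1.2536 eV

For λ₂ = 106.0 nm:
KE₂ = hc/λ₂ - φ = 11.6966 - 2.36 = 9.3366 eV

Change in KE:
ΔKE = KE₂ - KE₁ = 9.3366 - 1.2536 = 8.0830 eV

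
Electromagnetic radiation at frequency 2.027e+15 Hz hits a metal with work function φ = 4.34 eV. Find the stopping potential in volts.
4.0430 V

The stopping potential V_s satisfies: eV_s = KE_max

First, find KE_max using Einstein's equation:
E_photon = hf = (6.626×10⁻³⁴ J·s)(2.027e+15 Hz) = 8.3830 eV
KE_max = E_photon - φ = 8.3830 - 4.34 = 4.0430 eV

Since eV_s = KE_max:
V_s = KE_max/e = 4.0430 V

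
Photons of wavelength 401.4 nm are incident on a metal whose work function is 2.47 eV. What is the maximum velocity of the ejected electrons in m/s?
4.6655e+05 m/s

First, find the maximum kinetic energy:
E_photon = hc/λ = 3.0888 eV
KE_max = E_photon - φ = 3.0888 - 2.47 = 0.6188 eV

Convert to Joules: KE_max = 0.6188 × 1.602×10⁻¹⁹ J = 9.9142e-20 J

Then use KE = ½mv² to find velocity:
v = √(2·KE/m) = √(2 × 9.9142e-20 J / 9.109e-31 kg)
v = 4.6655e+05 m/s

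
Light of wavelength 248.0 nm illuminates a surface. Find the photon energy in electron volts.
4.9994 eV

Using E = hf = hc/λ:

E = hc/λ = (6.626×10⁻³⁴ J·s)(3×10⁸ m/s) / (248.0×10⁻⁹ m)
E = 4.9994 eV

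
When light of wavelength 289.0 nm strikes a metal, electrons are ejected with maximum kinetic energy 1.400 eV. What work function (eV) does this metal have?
2.89 eV

From Einstein's photoelectric equation: KE_max = hf - φ = hc/λ - φ

Rearranging for φ:
φ = hc/λ - KE_max

Calculate photon energy:
E_photon = hc/λ = 4.2901 eV

Therefore:
φ = 4.2901 - 1.400 = 2.89 eV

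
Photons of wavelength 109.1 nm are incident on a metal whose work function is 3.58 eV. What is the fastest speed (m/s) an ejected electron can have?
1.6548e+06 m/s

First, find the maximum kinetic energy:
E_photon = hc/λ = 11.3643 eV
KE_max = E_photon - φ = 11.3643 - 3.58 = 7.7843 eV

Convert to Joules: KE_max = 7.7843 × 1.602×10⁻¹⁹ J = 1.2472e-18 J

Then use KE = ½mv² to find velocity:
v = √(2·KE/m) = √(2 × 1.2472e-18 J / 9.109e-31 kg)
v = 1.6548e+06 m/s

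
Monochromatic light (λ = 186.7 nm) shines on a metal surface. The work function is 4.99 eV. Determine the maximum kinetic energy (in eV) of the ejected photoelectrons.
1.6508 eV

Using Einstein's photoelectric equation: KE_max = hf - φ = hc/λ - φ

First, calculate the photon energy:
E_photon = hc/λ = (6.626×10⁻³⁴ J·s)(3×10⁸ m/s) / (186.7×10⁻⁹ m)
E_photon = 6.6408 eV

Then, the maximum kinetic energy:
KE_max = E_photon - φ = 6.6408 eV - 4.99 eV = 1.6508 eV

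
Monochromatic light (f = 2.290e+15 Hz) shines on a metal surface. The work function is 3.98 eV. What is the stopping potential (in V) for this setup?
5.4907 V

The stopping potential V_s satisfies: eV_s = KE_max

First, find KE_max using Einstein's equation:
E_photon = hf = (6.626×10⁻³⁴ J·s)(2.290e+15 Hz) = 9.4707 eV
KE_max = E_photon - φ = 9.4707 - 3.98 = 5.4907 eV

Since eV_s = KE_max:
V_s = KE_max/e = 5.4907 V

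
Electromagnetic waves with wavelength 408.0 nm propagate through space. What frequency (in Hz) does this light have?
7.3479e+14 Hz

Using the wave equation: c = fλ

Solving for frequency:
f = c/λ = (3×10⁸ m/s) / (408.0×10⁻⁹ m)
f = 7.3479e+14 Hz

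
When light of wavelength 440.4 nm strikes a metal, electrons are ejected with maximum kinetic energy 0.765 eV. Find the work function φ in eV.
2.05 eV

From Einstein's photoelectric equation: KE_max = hf - φ = hc/λ - φ

Rearranging for φ:
φ = hc/λ - KE_max

Calculate photon energy:
E_photon = hc/λ = 2.8153 eV

Therefore:
φ = 2.8153 - 0.765 = 2.05 eV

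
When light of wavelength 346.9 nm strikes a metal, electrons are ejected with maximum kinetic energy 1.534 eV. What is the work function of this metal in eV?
2.04 eV

From Einstein's photoelectric equation: KE_max = hf - φ = hc/λ - φ

Rearranging for φ:
φ = hc/λ - KE_max

Calculate photon energy:
E_photon = hc/λ = 3.5741 eV

Therefore:
φ = 3.5741 - 1.534 = 2.04 eV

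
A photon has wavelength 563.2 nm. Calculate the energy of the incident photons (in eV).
2.2014 eV

Using E = hf = hc/λ:

E = hc/λ = (6.626×10⁻³⁴ J·s)(3×10⁸ m/s) / (563.2×10⁻⁹ m)
E = 2.2014 eV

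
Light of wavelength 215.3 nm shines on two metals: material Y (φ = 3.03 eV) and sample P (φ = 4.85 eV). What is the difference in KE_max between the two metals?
1.8200 eV

Using KE_max = hc/λ - φ for each metal:

Photon energy: E = hc/λ = 5.7587 eV

For material Y (φ₁ = 3.03 eV):
KE₁ = E - φ₁ = 5.7587 - 3.03 = 2.7287 eV

For sample P (φ₂ = 4.85 eV):
KE₂ = E - φ₂ = 5.7587 - 4.85 = 0.9087 eV

Difference:
ΔKE = KE₁ - KE₂ = 2.7287 - 0.9087 = 1.8200 eV

Note: The difference equals the difference in work functions: 4.85 - 3.03 = 1.82 eV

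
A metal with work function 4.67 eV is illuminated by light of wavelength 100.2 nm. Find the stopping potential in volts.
7.7037 V

The stopping potential V_s satisfies: eV_s = KE_max

First, find KE_max using Einstein's equation:
E_photon = hc/λ = 12.3737 eV
KE_max = E_photon - φ = 12.3737 - 4.67 = 7.7037 eV

Since eV_s = KE_max:
V_s = KE_max/e = 7.7037 V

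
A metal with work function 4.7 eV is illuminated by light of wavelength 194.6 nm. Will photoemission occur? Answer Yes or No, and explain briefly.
Yes

For photoemission, the photon energy must exceed the work function.

Photon energy: E = hc/λ = 6.3712 eV
Work function: φ = 4.7 eV

Since E_photon (6.3712 eV) > φ (4.7 eV), photoemission WILL occur.
The threshold wavelength is λ₀ = hc/φ = 263.8 nm.
Since 194.6 nm < 263.8 nm, the light has sufficient energy.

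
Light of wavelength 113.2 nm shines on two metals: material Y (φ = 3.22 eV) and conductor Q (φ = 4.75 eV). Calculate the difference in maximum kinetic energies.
1.5300 eV

Using KE_max = hc/λ - φ for each metal:

Photon energy: E = hc/λ = 10.9527 eV

For material Y (φ₁ = 3.22 eV):
KE₁ = E - φ₁ = 10.9527 - 3.22 = 7.7327 eV

For conductor Q (φ₂ = 4.75 eV):
KE₂ = E - φ₂ = 10.9527 - 4.75 = 6.2027 eV

Difference:
ΔKE = KE₁ - KE₂ = 7.7327 - 6.2027 = 1.5300 eV

Note: The difference equals the difference in work functions: 4.75 - 3.22 = 1.53 eV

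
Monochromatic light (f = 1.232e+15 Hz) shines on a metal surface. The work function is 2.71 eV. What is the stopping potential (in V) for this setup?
2.3851 V

The stopping potential V_s satisfies: eV_s = KE_max

First, find KE_max using Einstein's equation:
E_photon = hf = (6.626×10⁻³⁴ J·s)(1.232e+15 Hz) = 5.0951 eV
KE_max = E_photon - φ = 5.0951 - 2.71 = 2.3851 eV

Since eV_s = KE_max:
V_s = KE_max/e = 2.3851 V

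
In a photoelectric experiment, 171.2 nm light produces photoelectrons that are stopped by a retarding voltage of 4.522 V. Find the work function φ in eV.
2.72 eV

The stopping potential gives the maximum kinetic energy: KE_max = eV_s = 4.522 eV

From Einstein's photoelectric equation: KE_max = hc/λ - φ
Rearranging: φ = hc/λ - KE_max

Calculate photon energy:
E_photon = hc/λ = (6.626×10⁻³⁴ J·s)(3×10⁸ m/s) / (171.2×10⁻⁹ m) = 7.2421 eV

Therefore:
φ = 7.2421 - 4.522 = 2.72 eV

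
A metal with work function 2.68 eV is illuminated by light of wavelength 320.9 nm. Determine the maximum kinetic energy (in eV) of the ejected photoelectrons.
1.1836 eV

Using Einstein's photoelectric equation: KE_max = hf - φ = hc/λ - φ

First, calculate the photon energy:
E_photon = hc/λ = (6.626×10⁻³⁴ J·s)(3×10⁸ m/s) / (320.9×10⁻⁹ m)
E_photon = 3.8636 eV

Then, the maximum kinetic energy:
KE_max = E_photon - φ = 3.8636 eV - 2.68 eV = 1.1836 eV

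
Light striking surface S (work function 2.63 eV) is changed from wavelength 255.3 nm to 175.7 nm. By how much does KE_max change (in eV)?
2.2002 eV

Using Einstein's equation: KE_max = hc/λ - φ

For λ₁ = 255.3 nm:
KE₁ = hc/λ₁ - φ = 4.8564 - 2.63 = 2.2264 eV

For λ₂ = 175.7 nm:
KE₂ = hc/λ₂ - φ = 7.0566 - 2.63 = 4.4266 eV

Change in KE:
ΔKE = KE₂ - KE₁ = 4.4266 - 2.2264 = 2.2002 eV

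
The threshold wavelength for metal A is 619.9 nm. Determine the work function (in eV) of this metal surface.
2.00 eV

At the threshold wavelength, photon energy equals work function:
φ = hc/λ₀

Calculating:
φ = (6.626×10⁻³⁴ J·s)(3×10⁸ m/s) / (619.9×10⁻⁹ m)
φ = 2.00 eV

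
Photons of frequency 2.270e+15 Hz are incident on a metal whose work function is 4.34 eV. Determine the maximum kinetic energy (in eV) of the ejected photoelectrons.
5.0480 eV

Using Einstein's photoelectric equation: KE_max = hf - φ

First, calculate the photon energy:
E_photon = hf = (6.626×10⁻³⁴ J·s)(2.270e+15 Hz)
E_photon = 9.3880 eV

Then, the maximum kinetic energy:
KE_max = E_photon - φ = 9.3880 eV - 4.34 eV = 5.0480 eV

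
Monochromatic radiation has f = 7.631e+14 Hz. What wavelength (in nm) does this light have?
392.86 nm

Using the wave equation: c = fλ

Solving for wavelength:
λ = c/f = (3×10⁸ m/s) / (7.631e+14 Hz)
λ = 392.86 nm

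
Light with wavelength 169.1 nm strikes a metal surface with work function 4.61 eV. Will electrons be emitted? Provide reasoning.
Yes

For photoemission, the photon energy must exceed the work function.

Photon energy: E = hc/λ = 7.3320 eV
Work function: φ = 4.61 eV

Since E_photon (7.3320 eV) > φ (4.61 eV), photoemission WILL occur.
The threshold wavelength is λ₀ = hc/φ = 268.9 nm.
Since 169.1 nm < 268.9 nm, the light has sufficient energy.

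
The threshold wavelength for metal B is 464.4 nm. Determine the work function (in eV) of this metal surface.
2.67 eV

At the threshold wavelength, photon energy equals work function:
φ = hc/λ₀

Calculating:
φ = (6.626×10⁻³⁴ J·s)(3×10⁸ m/s) / (464.4×10⁻⁹ m)
φ = 2.67 eV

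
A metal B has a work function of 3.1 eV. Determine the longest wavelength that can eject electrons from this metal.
399.95 nm

The threshold wavelength is when the photon energy equals the work function:
hc/λ₀ = φ

Solving for λ₀:
λ₀ = hc/φ = (6.626×10⁻³⁴ J·s)(3×10⁸ m/s) / (3.1 eV × 1.602×10⁻¹⁹ J/eV)
λ₀ = 399.95 nm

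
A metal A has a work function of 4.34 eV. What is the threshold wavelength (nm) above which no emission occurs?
285.68 nm

The threshold wavelength is when the photon energy equals the work function:
hc/λ₀ = φ

Solving for λ₀:
λ₀ = hc/φ = (6.626×10⁻³⁴ J·s)(3×10⁸ m/s) / (4.34 eV × 1.602×10⁻¹⁹ J/eV)
λ₀ = 285.68 nm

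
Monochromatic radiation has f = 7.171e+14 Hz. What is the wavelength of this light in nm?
418.06 nm

Using the wave equation: c = fλ

Solving for wavelength:
λ = c/f = (3×10⁸ m/s) / (7.171e+14 Hz)
λ = 418.06 nm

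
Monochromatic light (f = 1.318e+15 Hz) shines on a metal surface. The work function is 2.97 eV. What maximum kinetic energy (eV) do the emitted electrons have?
2.4808 eV

Using Einstein's photoelectric equation: KE_max = hf - φ

First, calculate the photon energy:
E_photon = hf = (6.626×10⁻³⁴ J·s)(1.318e+15 Hz)
E_photon = 5.4508 eV

Then, the maximum kinetic energy:
KE_max = E_photon - φ = 5.4508 eV - 2.97 eV = 2.4808 eV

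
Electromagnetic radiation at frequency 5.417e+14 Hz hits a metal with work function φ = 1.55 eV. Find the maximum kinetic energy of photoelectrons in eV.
0.6903 eV

Using Einstein's photoelectric equation: KE_max = hf - φ

First, calculate the photon energy:
E_photon = hf = (6.626×10⁻³⁴ J·s)(5.417e+14 Hz)
E_photon = 2.2403 eV

Then, the maximum kinetic energy:
KE_max = E_photon - φ = 2.2403 eV - 1.55 eV = 0.6903 eV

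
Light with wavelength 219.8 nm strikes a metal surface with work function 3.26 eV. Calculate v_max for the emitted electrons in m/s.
9.1513e+05 m/s

First, find the maximum kinetic energy:
E_photon = hc/λ = 5.6408 eV
KE_max = E_photon - φ = 5.6408 - 3.26 = 2.3808 eV

Convert to Joules: KE_max = 2.3808 × 1.602×10⁻¹⁹ J = 3.8144e-19 J

Then use KE = ½mv² to find velocity:
v = √(2·KE/m) = √(2 × 3.8144e-19 J / 9.109e-31 kg)
v = 9.1513e+05 m/s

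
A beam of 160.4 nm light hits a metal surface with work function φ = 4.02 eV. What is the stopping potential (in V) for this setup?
3.7097 V

The stopping potential V_s satisfies: eV_s = KE_max

First, find KE_max using Einstein's equation:
E_photon = hc/λ = 7.7297 eV
KE_max = E_photon - φ = 7.7297 - 4.02 = 3.7097 eV

Since eV_s = KE_max:
V_s = KE_max/e = 3.7097 V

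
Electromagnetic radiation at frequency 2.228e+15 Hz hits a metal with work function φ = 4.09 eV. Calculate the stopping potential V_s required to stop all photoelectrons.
5.1243 V

The stopping potential V_s satisfies: eV_s = KE_max

First, find KE_max using Einstein's equation:
E_photon = hf = (6.626×10⁻³⁴ J·s)(2.228e+15 Hz) = 9.2143 eV
KE_max = E_photon - φ = 9.2143 - 4.09 = 5.1243 eV

Since eV_s = KE_max:
V_s = KE_max/e = 5.1243 V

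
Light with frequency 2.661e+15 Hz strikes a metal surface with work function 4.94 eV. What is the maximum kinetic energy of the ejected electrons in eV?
6.0650 eV

Using Einstein's photoelectric equation: KE_max = hf - φ

First, calculate the photon energy:
E_photon = hf = (6.626×10⁻³⁴ J·s)(2.661e+15 Hz)
E_photon = 11.0050 eV

Then, the maximum kinetic energy:
KE_max = E_photon - φ = 11.0050 eV - 4.94 eV = 6.0650 eV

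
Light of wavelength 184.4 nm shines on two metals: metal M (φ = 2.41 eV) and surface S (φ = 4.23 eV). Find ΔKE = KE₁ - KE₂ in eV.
1.8200 eV

Using KE_max = hc/λ - φ for each metal:

Photon energy: E = hc/λ = 6.7237 eV

For metal M (φ₁ = 2.41 eV):
KE₁ = E - φ₁ = 6.7237 - 2.41 = 4.3137 eV

For surface S (φ₂ = 4.23 eV):
KE₂ = E - φ₂ = 6.7237 - 4.23 = 2.4937 eV

Difference:
ΔKE = KE₁ - KE₂ = 4.3137 - 2.4937 = 1.8200 eV

Note: The difference equals the difference in work functions: 4.23 - 2.41 = 1.82 eV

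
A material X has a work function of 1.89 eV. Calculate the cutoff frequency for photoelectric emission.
4.5700e+14 Hz

The threshold frequency is when the photon energy equals the work function:
hf₀ = φ

Solving for f₀:
f₀ = φ/h = (1.89 eV × 1.602×10⁻¹⁹ J/eV) / (6.626×10⁻³⁴ J·s)
f₀ = 4.5700e+14 Hz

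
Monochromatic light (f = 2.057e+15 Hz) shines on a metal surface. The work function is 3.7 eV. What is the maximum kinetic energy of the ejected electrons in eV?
4.8071 eV

Using Einstein's photoelectric equation: KE_max = hf - φ

First, calculate the photon energy:
E_photon = hf = (6.626×10⁻³⁴ J·s)(2.057e+15 Hz)
E_photon = 8.5071 eV

Then, the maximum kinetic energy:
KE_max = E_photon - φ = 8.5071 eV - 3.7 eV = 4.8071 eV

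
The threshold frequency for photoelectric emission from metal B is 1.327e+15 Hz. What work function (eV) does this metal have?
5.49 eV

At the threshold frequency, photon energy equals work function:
φ = hf₀

Calculating:
φ = (6.626×10⁻³⁴ J·s)(1.327e+15 Hz)
φ = 5.49 eV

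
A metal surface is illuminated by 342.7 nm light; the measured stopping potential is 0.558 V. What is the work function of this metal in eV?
3.06 eV

The stopping potential gives the maximum kinetic energy: KE_max = eV_s = 0.558 eV

From Einstein's photoelectric equation: KE_max = hc/λ - φ
Rearranging: φ = hc/λ - KE_max

Calculate photon energy:
E_photon = hc/λ = (6.626×10⁻³⁴ J·s)(3×10⁸ m/s) / (342.7×10⁻⁹ m) = 3.6179 eV

Therefore:
φ = 3.6179 - 0.558 = 3.06 eV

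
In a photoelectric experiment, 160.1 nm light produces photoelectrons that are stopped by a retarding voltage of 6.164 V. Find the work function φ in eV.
1.58 eV

The stopping potential gives the maximum kinetic energy: KE_max = eV_s = 6.164 eV

From Einstein's photoelectric equation: KE_max = hc/λ - φ
Rearranging: φ = hc/λ - KE_max

Calculate photon energy:
E_photon = hc/λ = (6.626×10⁻³⁴ J·s)(3×10⁸ m/s) / (160.1×10⁻⁹ m) = 7.7442 eV

Therefore:
φ = 7.7442 - 6.164 = 1.58 eV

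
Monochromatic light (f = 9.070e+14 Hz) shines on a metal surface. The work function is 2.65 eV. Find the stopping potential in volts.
1.1011 V

The stopping potential V_s satisfies: eV_s = KE_max

First, find KE_max using Einstein's equation:
E_photon = hf = (6.626×10⁻³⁴ J·s)(9.070e+14 Hz) = 3.7511 eV
KE_max = E_photon - φ = 3.7511 - 2.65 = 1.1011 eV

Since eV_s = KE_max:
V_s = KE_max/e = 1.1011 V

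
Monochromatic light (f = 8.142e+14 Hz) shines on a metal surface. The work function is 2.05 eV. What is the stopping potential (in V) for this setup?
1.3173 V

The stopping potential V_s satisfies: eV_s = KE_max

First, find KE_max using Einstein's equation:
E_photon = hf = (6.626×10⁻³⁴ J·s)(8.142e+14 Hz) = 3.3673 eV
KE_max = E_photon - φ = 3.3673 - 2.05 = 1.3173 eV

Since eV_s = KE_max:
V_s = KE_max/e = 1.3173 V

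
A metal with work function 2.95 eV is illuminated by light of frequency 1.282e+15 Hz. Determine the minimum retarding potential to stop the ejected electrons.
2.3519 V

The stopping potential V_s satisfies: eV_s = KE_max

First, find KE_max using Einstein's equation:
E_photon = hf = (6.626×10⁻³⁴ J·s)(1.282e+15 Hz) = 5.3019 eV
KE_max = E_photon - φ = 5.3019 - 2.95 = 2.3519 eV

Since eV_s = KE_max:
V_s = KE_max/e = 2.3519 V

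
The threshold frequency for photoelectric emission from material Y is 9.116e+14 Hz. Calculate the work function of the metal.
3.77 eV

At the threshold frequency, photon energy equals work function:
φ = hf₀

Calculating:
φ = (6.626×10⁻³⁴ J·s)(9.116e+14 Hz)
φ = 3.77 eV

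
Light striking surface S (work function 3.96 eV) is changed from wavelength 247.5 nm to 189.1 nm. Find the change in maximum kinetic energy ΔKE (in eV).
1.5471 eV

Using Einstein's equation: KE_max = hc/λ - φ

For λ₁ = 247.5 nm:
KE₁ = hc/λ₁ - φ = 5.0095 - 3.96 = 1.0495 eV

For λ₂ = 189.1 nm:
KE₂ = hc/λ₂ - φ = 6.5565 - 3.96 = 2.5965 eV

Change in KE:
ΔKE = KE₂ - KE₁ = 2.5965 - 1.0495 = 1.5471 eV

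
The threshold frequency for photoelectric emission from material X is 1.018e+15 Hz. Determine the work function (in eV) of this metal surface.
4.21 eV

At the threshold frequency, photon energy equals work function:
φ = hf₀

Calculating:
φ = (6.626×10⁻³⁴ J·s)(1.018e+15 Hz)
φ = 4.21 eV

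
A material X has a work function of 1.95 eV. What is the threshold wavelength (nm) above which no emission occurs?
635.82 nm

The threshold wavelength is when the photon energy equals the work function:
hc/λ₀ = φ

Solving for λ₀:
λ₀ = hc/φ = (6.626×10⁻³⁴ J·s)(3×10⁸ m/s) / (1.95 eV × 1.602×10⁻¹⁹ J/eV)
λ₀ = 635.82 nm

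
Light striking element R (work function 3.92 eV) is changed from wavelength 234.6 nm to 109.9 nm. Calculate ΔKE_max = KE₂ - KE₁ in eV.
5.9966 eV

Using Einstein's equation: KE_max = hc/λ - φ

For λ₁ = 234.6 nm:
KE₁ = hc/λ₁ - φ = 5.2849 - 3.92 = 1.3649 eV

For λ₂ = 109.9 nm:
KE₂ = hc/λ₂ - φ = 11.2815 - 3.92 = 7.3615 eV

Change in KE:
ΔKE = KE₂ - KE₁ = 7.3615 - 1.3649 = 5.9966 eV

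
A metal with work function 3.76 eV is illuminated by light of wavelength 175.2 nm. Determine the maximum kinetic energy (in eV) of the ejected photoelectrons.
3.3167 eV

Using Einstein's photoelectric equation: KE_max = hf - φ = hc/λ - φ

First, calculate the photon energy:
E_photon = hc/λ = (6.626×10⁻³⁴ J·s)(3×10⁸ m/s) / (175.2×10⁻⁹ m)
E_photon = 7.0767 eV

Then, the maximum kinetic energy:
KE_max = E_photon - φ = 7.0767 eV - 3.76 eV = 3.3167 eV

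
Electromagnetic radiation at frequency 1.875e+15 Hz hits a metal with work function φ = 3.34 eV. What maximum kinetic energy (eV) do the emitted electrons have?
4.4144 eV

Using Einstein's photoelectric equation: KE_max = hf - φ

First, calculate the photon energy:
E_photon = hf = (6.626×10⁻³⁴ J·s)(1.875e+15 Hz)
E_photon = 7.7544 eV

Then, the maximum kinetic energy:
KE_max = E_photon - φ = 7.7544 eV - 3.34 eV = 4.4144 eV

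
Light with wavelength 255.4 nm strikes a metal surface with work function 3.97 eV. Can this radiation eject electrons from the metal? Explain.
Yes

For photoemission, the photon energy must exceed the work function.

Photon energy: E = hc/λ = 4.8545 eV
Work function: φ = 3.97 eV

Since E_photon (4.8545 eV) > φ (3.97 eV), photoemission WILL occur.
The threshold wavelength is λ₀ = hc/φ = 312.3 nm.
Since 255.4 nm < 312.3 nm, the light has sufficient energy.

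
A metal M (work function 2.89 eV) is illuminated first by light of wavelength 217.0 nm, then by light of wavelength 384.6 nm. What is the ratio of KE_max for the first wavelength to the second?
8.4609

Using Einstein's equation: KE_max = hc/λ - φ

For λ₁ = 217.0 nm:
E₁ = hc/λ₁ = 5.7136 eV
KE₁ = E₁ - φ = 5.7136 - 2.89 = 2.8236 eV

For λ₂ = 384.6 nm:
E₂ = hc/λ₂ = 3.2237 eV
KE₂ = E₂ - φ = 3.2237 - 2.89 = 0.3337 eV

Ratio: KE₁/KE₂ = 2.8236/0.3337 = 8.4609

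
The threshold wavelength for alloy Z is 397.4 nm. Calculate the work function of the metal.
3.12 eV

At the threshold wavelength, photon energy equals work function:
φ = hc/λ₀

Calculating:
φ = (6.626×10⁻³⁴ J·s)(3×10⁸ m/s) / (397.4×10⁻⁹ m)
φ = 3.12 eV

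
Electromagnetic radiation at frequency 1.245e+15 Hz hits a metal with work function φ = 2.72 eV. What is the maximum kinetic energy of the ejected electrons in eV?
2.4289 eV

Using Einstein's photoelectric equation: KE_max = hf - φ

First, calculate the photon energy:
E_photon = hf = (6.626×10⁻³⁴ J·s)(1.245e+15 Hz)
E_photon = 5.1489 eV

Then, the maximum kinetic energy:
KE_max = E_photon - φ = 5.1489 eV - 2.72 eV = 2.4289 eV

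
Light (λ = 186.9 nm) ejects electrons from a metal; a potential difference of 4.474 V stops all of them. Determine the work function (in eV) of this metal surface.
2.16 eV

The stopping potential gives the maximum kinetic energy: KE_max = eV_s = 4.474 eV

From Einstein's photoelectric equation: KE_max = hc/λ - φ
Rearranging: φ = hc/λ - KE_max

Calculate photon energy:
E_photon = hc/λ = (6.626×10⁻³⁴ J·s)(3×10⁸ m/s) / (186.9×10⁻⁹ m) = 6.6337 eV

Therefore:
φ = 6.6337 - 4.474 = 2.16 eV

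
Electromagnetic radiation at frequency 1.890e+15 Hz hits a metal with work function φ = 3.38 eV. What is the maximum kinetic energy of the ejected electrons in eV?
4.4364 eV

Using Einstein's photoelectric equation: KE_max = hf - φ

First, calculate the photon energy:
E_photon = hf = (6.626×10⁻³⁴ J·s)(1.890e+15 Hz)
E_photon = 7.8164 eV

Then, the maximum kinetic energy:
KE_max = E_photon - φ = 7.8164 eV - 3.38 eV = 4.4364 eV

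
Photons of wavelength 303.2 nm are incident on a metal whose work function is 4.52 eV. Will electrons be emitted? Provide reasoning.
No

For photoemission, the photon energy must exceed the work function.

Photon energy: E = hc/λ = 4.0892 eV
Work function: φ = 4.52 eV

Since E_photon (4.0892 eV) < φ (4.52 eV), photoemission will NOT occur.
The threshold wavelength is λ₀ = hc/φ = 274.3 nm.
Since 303.2 nm > 274.3 nm, the photons lack sufficient energy.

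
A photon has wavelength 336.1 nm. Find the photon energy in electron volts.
3.6889 eV

Using E = hf = hc/λ:

E = hc/λ = (6.626×10⁻³⁴ J·s)(3×10⁸ m/s) / (336.1×10⁻⁹ m)
E = 3.6889 eV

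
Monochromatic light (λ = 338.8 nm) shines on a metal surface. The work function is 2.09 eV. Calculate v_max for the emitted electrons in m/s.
7.4303e+05 m/s

First, find the maximum kinetic energy:
E_photon = hc/λ = 3.6595 eV
KE_max = E_photon - φ = 3.6595 - 2.09 = 1.5695 eV

Convert to Joules: KE_max = 1.5695 × 1.602×10⁻¹⁹ J = 2.5146e-19 J

Then use KE = ½mv² to find velocity:
v = √(2·KE/m) = √(2 × 2.5146e-19 J / 9.109e-31 kg)
v = 7.4303e+05 m/s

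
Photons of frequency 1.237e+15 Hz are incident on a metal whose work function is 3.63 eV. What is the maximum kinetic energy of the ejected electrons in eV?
1.4858 eV

Using Einstein's photoelectric equation: KE_max = hf - φ

First, calculate the photon energy:
E_photon = hf = (6.626×10⁻³⁴ J·s)(1.237e+15 Hz)
E_photon = 5.1158 eV

Then, the maximum kinetic energy:
KE_max = E_photon - φ = 5.1158 eV - 3.63 eV = 1.4858 eV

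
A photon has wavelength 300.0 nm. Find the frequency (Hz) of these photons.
9.9931e+14 Hz

Using the wave equation: c = fλ

Solving for frequency:
f = c/λ = (3×10⁸ m/s) / (300.0×10⁻⁹ m)
f = 9.9931e+14 Hz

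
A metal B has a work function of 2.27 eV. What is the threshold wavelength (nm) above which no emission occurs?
546.19 nm

The threshold wavelength is when the photon energy equals the work function:
hc/λ₀ = φ

Solving for λ₀:
λ₀ = hc/φ = (6.626×10⁻³⁴ J·s)(3×10⁸ m/s) / (2.27 eV × 1.602×10⁻¹⁹ J/eV)
λ₀ = 546.19 nm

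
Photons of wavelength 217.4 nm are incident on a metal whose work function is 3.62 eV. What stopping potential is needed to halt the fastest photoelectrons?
2.0830 V

The stopping potential V_s satisfies: eV_s = KE_max

First, find KE_max using Einstein's equation:
E_photon = hc/λ = 5.7030 eV
KE_max = E_photon - φ = 5.7030 - 3.62 = 2.0830 eV

Since eV_s = KE_max:
V_s = KE_max/e = 2.0830 V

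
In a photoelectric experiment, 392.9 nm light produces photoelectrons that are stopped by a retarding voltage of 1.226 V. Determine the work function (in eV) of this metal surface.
1.93 eV

The stopping potential gives the maximum kinetic energy: KE_max = eV_s = 1.226 eV

From Einstein's photoelectric equation: KE_max = hc/λ - φ
Rearranging: φ = hc/λ - KE_max

Calculate photon energy:
E_photon = hc/λ = (6.626×10⁻³⁴ J·s)(3×10⁸ m/s) / (392.9×10⁻⁹ m) = 3.1556 eV

Therefore:
φ = 3.1556 - 1.226 = 1.93 eV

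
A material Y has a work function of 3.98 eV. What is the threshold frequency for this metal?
9.6236e+14 Hz

The threshold frequency is when the photon energy equals the work function:
hf₀ = φ

Solving for f₀:
f₀ = φ/h = (3.98 eV × 1.602×10⁻¹⁹ J/eV) / (6.626×10⁻³⁴ J·s)
f₀ = 9.6236e+14 Hz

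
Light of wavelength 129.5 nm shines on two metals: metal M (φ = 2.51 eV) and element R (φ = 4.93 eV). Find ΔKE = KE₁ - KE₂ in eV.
2.4200 eV

Using KE_max = hc/λ - φ for each metal:

Photon energy: E = hc/λ = 9.5741 eV

For metal M (φ₁ = 2.51 eV):
KE₁ = E - φ₁ = 9.5741 - 2.51 = 7.0641 eV

For element R (φ₂ = 4.93 eV):
KE₂ = E - φ₂ = 9.5741 - 4.93 = 4.6441 eV

Difference:
ΔKE = KE₁ - KE₂ = 7.0641 - 4.6441 = 2.4200 eV

Note: The difference equals the difference in work functions: 4.93 - 2.51 = 2.42 eV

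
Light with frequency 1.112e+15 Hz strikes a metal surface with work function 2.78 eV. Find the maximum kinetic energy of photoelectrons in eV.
1.8189 eV

Using Einstein's photoelectric equation: KE_max = hf - φ

First, calculate the photon energy:
E_photon = hf = (6.626×10⁻³⁴ J·s)(1.112e+15 Hz)
E_photon = 4.5989 eV

Then, the maximum kinetic energy:
KE_max = E_photon - φ = 4.5989 eV - 2.78 eV = 1.8189 eV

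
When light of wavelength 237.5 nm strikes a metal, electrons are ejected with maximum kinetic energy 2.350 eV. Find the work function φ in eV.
2.87 eV

From Einstein's photoelectric equation: KE_max = hf - φ = hc/λ - φ

Rearranging for φ:
φ = hc/λ - KE_max

Calculate photon energy:
E_photon = hc/λ = 5.2204 eV

Therefore:
φ = 5.2204 - 2.350 = 2.87 eV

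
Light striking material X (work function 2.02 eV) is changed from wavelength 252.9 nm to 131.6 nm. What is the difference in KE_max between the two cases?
4.5188 eV

Using Einstein's equation: KE_max = hc/λ - φ

For λ₁ = 252.9 nm:
KE₁ = hc/λ₁ - φ = 4.9025 - 2.02 = 2.8825 eV

For λ₂ = 131.6 nm:
KE₂ = hc/λ₂ - φ = 9.4213 - 2.02 = 7.4013 eV

Change in KE:
ΔKE = KE₂ - KE₁ = 7.4013 - 2.8825 = 4.5188 eV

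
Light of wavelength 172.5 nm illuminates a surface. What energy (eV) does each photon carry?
7.1875 eV

Using E = hf = hc/λ:

E = hc/λ = (6.626×10⁻³⁴ J·s)(3×10⁸ m/s) / (172.5×10⁻⁹ m)
E = 7.1875 eV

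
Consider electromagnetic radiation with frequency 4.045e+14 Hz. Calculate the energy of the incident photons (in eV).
1.6729 eV

Using E = hf:

E = hf = (6.626×10⁻³⁴ J·s)(4.045e+14 Hz)
E = 1.6729 eV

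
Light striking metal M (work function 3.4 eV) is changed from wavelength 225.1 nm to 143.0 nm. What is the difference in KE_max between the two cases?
3.1623 eV

Using Einstein's equation: KE_max = hc/λ - φ

For λ₁ = 225.1 nm:
KE₁ = hc/λ₁ - φ = 5.5080 - 3.4 = 2.1080 eV

For λ₂ = 143.0 nm:
KE₂ = hc/λ₂ - φ = 8.6702 - 3.4 = 5.2702 eV

Change in KE:
ΔKE = KE₂ - KE₁ = 5.2702 - 2.1080 = 3.1623 eV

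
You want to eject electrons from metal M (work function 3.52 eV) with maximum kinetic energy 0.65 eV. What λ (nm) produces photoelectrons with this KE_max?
297.32 nm

From Einstein's equation: KE_max = hc/λ - φ

Rearranging for λ:
hc/λ = KE_max + φ
λ = hc/(KE_max + φ)

Required photon energy:
E_photon = KE_max + φ = 0.65 + 3.52 = 4.17 eV

Required wavelength:
λ = hc/E_photon = (6.626×10⁻³⁴)(3×10⁸) / (4.17 × 1.602×10⁻¹⁹)
λ = 297.32 nm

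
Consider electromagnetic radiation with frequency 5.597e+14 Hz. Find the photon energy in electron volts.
2.3147 eV

Using E = hf:

E = hf = (6.626×10⁻³⁴ J·s)(5.597e+14 Hz)
E = 2.3147 eV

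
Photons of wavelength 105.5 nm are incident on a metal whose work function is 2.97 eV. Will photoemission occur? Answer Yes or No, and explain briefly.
Yes

For photoemission, the photon energy must exceed the work function.

Photon energy: E = hc/λ = 11.7521 eV
Work function: φ = 2.97 eV

Since E_photon (11.7521 eV) > φ (2.97 eV), photoemission WILL occur.
The threshold wavelength is λ₀ = hc/φ = 417.5 nm.
Since 105.5 nm < 417.5 nm, the light has sufficient energy.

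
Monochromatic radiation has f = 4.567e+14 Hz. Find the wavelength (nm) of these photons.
656.43 nm

Using the wave equation: c = fλ

Solving for wavelength:
λ = c/f = (3×10⁸ m/s) / (4.567e+14 Hz)
λ = 656.43 nm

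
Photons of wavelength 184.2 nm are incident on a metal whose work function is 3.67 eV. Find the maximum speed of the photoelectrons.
1.0377e+06 m/s

First, find the maximum kinetic energy:
E_photon = hc/λ = 6.7310 eV
KE_max = E_photon - φ = 6.7310 - 3.67 = 3.0610 eV

Convert to Joules: KE_max = 3.0610 × 1.602×10⁻¹⁹ J = 4.9042e-19 J

Then use KE = ½mv² to find velocity:
v = √(2·KE/m) = √(2 × 4.9042e-19 J / 9.109e-31 kg)
v = 1.0377e+06 m/s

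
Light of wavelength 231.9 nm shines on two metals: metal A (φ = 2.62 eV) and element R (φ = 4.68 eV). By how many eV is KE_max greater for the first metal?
2.0600 eV

Using KE_max = hc/λ - φ for each metal:

Photon energy: E = hc/λ = 5.3465 eV

For metal A (φ₁ = 2.62 eV):
KE₁ = E - φ₁ = 5.3465 - 2.62 = 2.7265 eV

For element R (φ₂ = 4.68 eV):
KE₂ = E - φ₂ = 5.3465 - 4.68 = 0.6665 eV

Difference:
ΔKE = KE₁ - KE₂ = 2.7265 - 0.6665 = 2.0600 eV

Note: The difference equals the difference in work functions: 4.68 - 2.62 = 2.06 eV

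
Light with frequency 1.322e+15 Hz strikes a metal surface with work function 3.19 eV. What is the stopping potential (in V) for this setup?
2.2774 V

The stopping potential V_s satisfies: eV_s = KE_max

First, find KE_max using Einstein's equation:
E_photon = hf = (6.626×10⁻³⁴ J·s)(1.322e+15 Hz) = 5.4674 eV
KE_max = E_photon - φ = 5.4674 - 3.19 = 2.2774 eV

Since eV_s = KE_max:
V_s = KE_max/e = 2.2774 V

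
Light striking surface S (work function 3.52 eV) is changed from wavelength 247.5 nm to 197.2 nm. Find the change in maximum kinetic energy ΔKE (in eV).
1.2778 eV

Using Einstein's equation: KE_max = hc/λ - φ

For λ₁ = 247.5 nm:
KE₁ = hc/λ₁ - φ = 5.0095 - 3.52 = 1.4895 eV

For λ₂ = 197.2 nm:
KE₂ = hc/λ₂ - φ = 6.2872 - 3.52 = 2.7672 eV

Change in KE:
ΔKE = KE₂ - KE₁ = 2.7672 - 1.4895 = 1.2778 eV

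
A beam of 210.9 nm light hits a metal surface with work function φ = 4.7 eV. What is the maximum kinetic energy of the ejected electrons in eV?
1.1788 eV

Using Einstein's photoelectric equation: KE_max = hf - φ = hc/λ - φ

First, calculate the photon energy:
E_photon = hc/λ = (6.626×10⁻³⁴ J·s)(3×10⁸ m/s) / (210.9×10⁻⁹ m)
E_photon = 5.8788 eV

Then, the maximum kinetic energy:
KE_max = E_photon - φ = 5.8788 eV - 4.7 eV = 1.1788 eV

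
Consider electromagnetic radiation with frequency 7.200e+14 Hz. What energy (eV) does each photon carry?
2.9777 eV

Using E = hf:

E = hf = (6.626×10⁻³⁴ J·s)(7.200e+14 Hz)
E = 2.9777 eV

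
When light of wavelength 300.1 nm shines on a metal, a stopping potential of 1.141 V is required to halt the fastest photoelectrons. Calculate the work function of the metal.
2.99 eV

The stopping potential gives the maximum kinetic energy: KE_max = eV_s = 1.141 eV

From Einstein's photoelectric equation: KE_max = hc/λ - φ
Rearranging: φ = hc/λ - KE_max

Calculate photon energy:
E_photon = hc/λ = (6.626×10⁻³⁴ J·s)(3×10⁸ m/s) / (300.1×10⁻⁹ m) = 4.1314 eV

Therefore:
φ = 4.1314 - 1.141 = 2.99 eV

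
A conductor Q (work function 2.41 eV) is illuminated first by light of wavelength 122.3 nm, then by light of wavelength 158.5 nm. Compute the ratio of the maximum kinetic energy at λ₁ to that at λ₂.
1.4278

Using Einstein's equation: KE_max = hc/λ - φ

For λ₁ = 122.3 nm:
E₁ = hc/λ₁ = 10.1377 eV
KE₁ = E₁ - φ = 10.1377 - 2.41 = 7.7277 eV

For λ₂ = 158.5 nm:
E₂ = hc/λ₂ = 7.8223 eV
KE₂ = E₂ - φ = 7.8223 - 2.41 = 5.4123 eV

Ratio: KE₁/KE₂ = 7.7277/5.4123 = 1.4278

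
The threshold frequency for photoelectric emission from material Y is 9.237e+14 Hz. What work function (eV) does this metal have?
3.82 eV

At the threshold frequency, photon energy equals work function:
φ = hf₀

Calculating:
φ = (6.626×10⁻³⁴ J·s)(9.237e+14 Hz)
φ = 3.82 eV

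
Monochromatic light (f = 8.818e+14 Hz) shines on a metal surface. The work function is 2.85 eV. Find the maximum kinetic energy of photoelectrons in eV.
0.7968 eV

Using Einstein's photoelectric equation: KE_max = hf - φ

First, calculate the photon energy:
E_photon = hf = (6.626×10⁻³⁴ J·s)(8.818e+14 Hz)
E_photon = 3.6468 eV

Then, the maximum kinetic energy:
KE_max = E_photon - φ = 3.6468 eV - 2.85 eV = 0.7968 eV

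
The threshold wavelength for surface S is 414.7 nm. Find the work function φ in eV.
2.99 eV

At the threshold wavelength, photon energy equals work function:
φ = hc/λ₀

Calculating:
φ = (6.626×10⁻³⁴ J·s)(3×10⁸ m/s) / (414.7×10⁻⁹ m)
φ = 2.99 eV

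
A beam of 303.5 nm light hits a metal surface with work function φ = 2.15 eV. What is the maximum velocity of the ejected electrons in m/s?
8.2505e+05 m/s

First, find the maximum kinetic energy:
E_photon = hc/λ = 4.0851 eV
KE_max = E_photon - φ = 4.0851 - 2.15 = 1.9351 eV

Convert to Joules: KE_max = 1.9351 × 1.602×10⁻¹⁹ J = 3.1004e-19 J

Then use KE = ½mv² to find velocity:
v = √(2·KE/m) = √(2 × 3.1004e-19 J / 9.109e-31 kg)
v = 8.2505e+05 m/s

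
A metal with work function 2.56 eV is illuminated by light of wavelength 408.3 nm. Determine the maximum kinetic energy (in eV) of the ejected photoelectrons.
0.4766 eV

Using Einstein's photoelectric equation: KE_max = hf - φ = hc/λ - φ

First, calculate the photon energy:
E_photon = hc/λ = (6.626×10⁻³⁴ J·s)(3×10⁸ m/s) / (408.3×10⁻⁹ m)
E_photon = 3.0366 eV

Then, the maximum kinetic energy:
KE_max = E_photon - φ = 3.0366 eV - 2.56 eV = 0.4766 eV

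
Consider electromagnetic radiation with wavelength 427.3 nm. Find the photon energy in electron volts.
2.9016 eV

Using E = hf = hc/λ:

E = hc/λ = (6.626×10⁻³⁴ J·s)(3×10⁸ m/s) / (427.3×10⁻⁹ m)
E = 2.9016 eV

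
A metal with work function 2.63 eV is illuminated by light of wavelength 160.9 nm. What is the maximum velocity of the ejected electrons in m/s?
1.3362e+06 m/s

First, find the maximum kinetic energy:
E_photon = hc/λ = 7.7057 eV
KE_max = E_photon - φ = 7.7057 - 2.63 = 5.0757 eV

Convert to Joules: KE_max = 5.0757 × 1.602×10⁻¹⁹ J = 8.1321e-19 J

Then use KE = ½mv² to find velocity:
v = √(2·KE/m) = √(2 × 8.1321e-19 J / 9.109e-31 kg)
v = 1.3362e+06 m/s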